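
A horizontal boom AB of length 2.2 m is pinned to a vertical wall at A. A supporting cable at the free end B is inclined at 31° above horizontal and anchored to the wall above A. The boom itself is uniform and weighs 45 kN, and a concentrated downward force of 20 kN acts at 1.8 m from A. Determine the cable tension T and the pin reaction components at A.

ΣM about A: T·sin31°·2.2 − 45·1.1 − 20·1.8 = 0 → T = 85.5/(2.2·0.515038) = 75.4578 ≈ 75.46 kN.
ΣF_x = 0: A_x − T·cos31° = 0 → A_x = 75.4578 × 0.857167 = 64.68 kN.
ΣF_y = 0: A_y + T·sin31° − 45 − 20 = 0 → A_y = 65 − 75.4578 × 0.515038 = 26.14 kN.

T = 75.46 kN, A_x = 64.68 kN, A_y = 26.14 kN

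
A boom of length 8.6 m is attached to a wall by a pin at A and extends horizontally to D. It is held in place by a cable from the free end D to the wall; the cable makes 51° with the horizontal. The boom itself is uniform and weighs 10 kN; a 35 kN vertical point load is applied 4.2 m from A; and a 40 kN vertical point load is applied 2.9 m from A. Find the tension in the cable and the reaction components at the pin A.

T = 45.78 kN, A_x = 28.81 kN, A_y = 49.42 kN

ΣM about A: T·sin51°·8.6 − 10·4.3 − 35·4.2 − 40·2.9 = 0 → T = 306/(8.6·0.777146) = 45.7847 ≈ 45.78 kN.
ΣF_x = 0: A_x − T·cos51° = 0 → A_x = 45.7847 × 0.62932 = 28.81 kN.
ΣF_y = 0: A_y + T·sin51° − 10 − 35 − 40 = 0 → A_y = 85 − 45.7847 × 0.777146 = 49.42 kN.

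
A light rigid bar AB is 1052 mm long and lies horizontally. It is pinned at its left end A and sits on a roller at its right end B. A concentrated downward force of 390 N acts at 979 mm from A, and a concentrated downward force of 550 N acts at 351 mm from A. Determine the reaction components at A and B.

ΣM about A: B_y·1052 − 390·979 − 550·351 = 0 → B_y = 574860/1052 = 546.445 ≈ 546.4 N.
ΣF_y = 0: A_y + 546.445 − 390 − 550 = 0 → A_y = 393.6 N.
ΣF_x = 0: no horizontal applied forces, so A_x = 0.

A_x = 0, A_y = 393.6 N, B_y = 546.4 N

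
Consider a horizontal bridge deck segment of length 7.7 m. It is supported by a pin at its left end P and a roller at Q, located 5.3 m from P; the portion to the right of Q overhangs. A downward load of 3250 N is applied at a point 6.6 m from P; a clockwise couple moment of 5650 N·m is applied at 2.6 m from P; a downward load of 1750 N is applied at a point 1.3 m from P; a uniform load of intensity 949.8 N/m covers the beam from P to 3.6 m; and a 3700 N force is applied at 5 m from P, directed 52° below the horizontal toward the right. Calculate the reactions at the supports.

P_x = -2278 N, P_y = 1881 N, Q_y = 9454 N

Resultant of the distributed load: 949.8 × 3.6 = 3419.28 N at 1.8 m from P.
ΣM about P: Q_y·5.3 − 3250·6.6 − 5650 − 1750·1.3 − (949.8·3.6)·1.8 − 3700·sin52°·5 = 0 → Q_y = 50107.9/5.3 = 9454.32 ≈ 9454 N.
ΣF_y = 0: P_y + 9454.32 − 3250 − 1750 − 949.8·3.6 − 3700·sin52° = 0 → P_y = 1881 N.
ΣF_x = 0: P_x + 3700·cos52° = 0 → P_x = -2278 N.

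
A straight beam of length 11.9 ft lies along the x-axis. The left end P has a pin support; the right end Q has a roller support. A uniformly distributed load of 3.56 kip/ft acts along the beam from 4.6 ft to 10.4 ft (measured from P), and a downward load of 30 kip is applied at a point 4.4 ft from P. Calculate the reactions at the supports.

Resultant of the distributed load: 3.56 × 5.8 = 20.648 kip at 7.5 ft from P.
Taking moments about P: Q_y·11.9 − (3.56·5.8)·7.5 − 30·4.4 = 0 → Q_y = 286.86/11.9 = 24.1059 ≈ 24.11 kip.
ΣF_y = 0: P_y + 24.1059 − 3.56·5.8 − 30 = 0 → P_y = 26.54 kip.
ΣF_x = 0: no horizontal applied forces, so P_x = 0.

P_x = 0, P_y = 26.54 kip, Q_y = 24.11 kip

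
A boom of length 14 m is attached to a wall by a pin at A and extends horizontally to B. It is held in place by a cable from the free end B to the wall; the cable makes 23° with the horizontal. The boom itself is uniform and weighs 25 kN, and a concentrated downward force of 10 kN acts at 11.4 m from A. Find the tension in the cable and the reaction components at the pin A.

ΣM about A: T·sin23°·14 − 25·7 − 10·11.4 = 0 → T = 289/(14·0.390731) = 52.8314 ≈ 52.83 kN.
ΣF_x = 0: A_x − T·cos23° = 0 → A_x = 52.8314 × 0.920505 = 48.63 kN.
ΣF_y = 0: A_y + T·sin23° − 25 − 10 = 0 → A_y = 35 − 52.8314 × 0.390731 = 14.36 kN.

T = 52.83 kN, A_x = 48.63 kN, A_y = 14.36 kN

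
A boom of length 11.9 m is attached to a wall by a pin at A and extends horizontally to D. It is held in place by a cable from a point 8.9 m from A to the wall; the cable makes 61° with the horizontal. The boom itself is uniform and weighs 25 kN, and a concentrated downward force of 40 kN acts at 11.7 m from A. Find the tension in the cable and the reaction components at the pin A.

T = 79.23 kN, A_x = 38.41 kN, A_y = -4.298 kN

ΣM about A: T·sin61°·8.9 − 25·5.95 − 40·11.7 = 0 → T = 616.75/(8.9·0.87462) = 79.2318 ≈ 79.23 kN.
ΣF_x = 0: A_x − T·cos61° = 0 → A_x = 79.2318 × 0.48481 = 38.41 kN.
ΣF_y = 0: A_y + T·sin61° − 25 − 40 = 0 → A_y = 65 − 79.2318 × 0.87462 = -4.298 kN.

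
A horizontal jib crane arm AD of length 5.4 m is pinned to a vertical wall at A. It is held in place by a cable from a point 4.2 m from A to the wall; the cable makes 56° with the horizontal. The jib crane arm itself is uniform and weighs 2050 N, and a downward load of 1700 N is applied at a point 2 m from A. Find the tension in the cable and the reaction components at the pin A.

T = 2566 N, A_x = 1435 N, A_y = 1623 N

ΣM about A: T·sin56°·4.2 − 2050·2.7 − 1700·2 = 0 → T = 8935/(4.2·0.829038) = 2566.08 ≈ 2566 N.
ΣF_x = 0: A_x − T·cos56° = 0 → A_x = 2566.08 × 0.559193 = 1435 N.
ΣF_y = 0: A_y + T·sin56° − 2050 − 1700 = 0 → A_y = 3750 − 2566.08 × 0.829038 = 1623 N.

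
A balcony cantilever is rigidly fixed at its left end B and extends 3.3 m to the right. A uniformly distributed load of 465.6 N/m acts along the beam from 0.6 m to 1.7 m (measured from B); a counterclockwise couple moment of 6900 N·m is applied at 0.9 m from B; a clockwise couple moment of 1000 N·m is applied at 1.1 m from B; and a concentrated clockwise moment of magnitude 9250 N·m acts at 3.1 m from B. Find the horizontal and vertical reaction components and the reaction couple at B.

B_x = 0, B_y = 512.2 N, M_B = 3939 N·m

Resultant of the distributed load: 465.6 × 1.1 = 512.16 N at 1.15 m from B.
ΣF_x = 0: B_x = 0.
ΣF_y = 0: B_y − 465.6·1.1 = 0 → B_y = 512.2 N.
ΣM about B: M_B − (465.6·1.1)·1.15 + 6900 − 1000 − 9250 = 0 → M_B = 3939 N·m.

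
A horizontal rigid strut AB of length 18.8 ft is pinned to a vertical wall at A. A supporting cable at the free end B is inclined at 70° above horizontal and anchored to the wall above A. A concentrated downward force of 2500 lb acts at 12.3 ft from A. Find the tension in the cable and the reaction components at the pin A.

ΣM about A: T·sin70°·18.8 − 2500·12.3 = 0 → T = 30750/(18.8·0.939693) = 1740.61 ≈ 1741 lb.
ΣF_x = 0: A_x − T·cos70° = 0 → A_x = 1740.61 × 0.34202 = 595.3 lb.
ΣF_y = 0: A_y + T·sin70° − 2500 = 0 → A_y = 2500 − 1740.61 × 0.939693 = 864.4 lb.

T = 1741 lb, A_x = 595.3 lb, A_y = 864.4 lb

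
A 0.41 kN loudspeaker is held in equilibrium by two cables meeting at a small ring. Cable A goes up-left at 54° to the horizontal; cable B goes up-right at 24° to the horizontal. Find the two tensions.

T_A = 0.3829 kN, T_B = 0.2464 kN

ΣF_x = 0: −T_A·cos54° + T_B·cos24° = 0 → T_B = 0.643411·T_A.
ΣF_y = 0: T_A·sin54° + T_B·sin24° = 0.41.
Substitute: T_A·(0.809017 + 0.643411·0.406737) = 0.41 → T_A = 0.382921 ≈ 0.3829 kN.
Then T_B = 0.643411 × 0.382921 = 0.2464 kN.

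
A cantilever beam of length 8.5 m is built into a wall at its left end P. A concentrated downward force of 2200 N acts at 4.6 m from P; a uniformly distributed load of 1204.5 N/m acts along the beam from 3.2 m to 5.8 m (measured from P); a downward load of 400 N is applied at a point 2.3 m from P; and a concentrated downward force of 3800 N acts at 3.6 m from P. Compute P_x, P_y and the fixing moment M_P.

Resultant of the distributed load: 1204.5 × 2.6 = 3131.7 N at 4.5 m from P.
ΣF_x = 0: P_x = 0.
ΣF_y = 0: P_y − 2200 − 1204.5·2.6 − 400 − 3800 = 0 → P_y = 9532 N.
ΣM about P: M_P − 2200·4.6 − (1204.5·2.6)·4.5 − 400·2.3 − 3800·3.6 = 0 → M_P = 38810 N·m.

P_x = 0, P_y = 9532 N, M_P = 38810 N·m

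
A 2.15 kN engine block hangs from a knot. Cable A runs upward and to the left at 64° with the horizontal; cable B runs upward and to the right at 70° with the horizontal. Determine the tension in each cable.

T_A = 1.022 kN, T_B = 1.310 kN

ΣF_x = 0: −T_A·cos64° + T_B·cos70° = 0 → T_B = 1.28171·T_A.
ΣF_y = 0: T_A·sin64° + T_B·sin70° = 2.15.
Substitute: T_A·(0.898794 + 1.28171·0.939693) = 2.15 → T_A = 1.02225 ≈ 1.022 kN.
Then T_B = 1.28171 × 1.02225 = 1.310 kN.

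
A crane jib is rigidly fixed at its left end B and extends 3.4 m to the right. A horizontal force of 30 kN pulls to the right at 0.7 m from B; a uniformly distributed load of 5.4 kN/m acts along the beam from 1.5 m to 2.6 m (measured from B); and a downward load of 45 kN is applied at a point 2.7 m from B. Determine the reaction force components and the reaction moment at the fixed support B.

B_x = -30.00 kN, B_y = 50.94 kN, M_B = 133.7 kN·m

Resultant of the distributed load: 5.4 × 1.1 = 5.94 kN at 2.05 m from B.
ΣF_x = 0: B_x + 30 = 0 → B_x = -30.00 kN.
ΣF_y = 0: B_y − 5.4·1.1 − 45 = 0 → B_y = 50.94 kN.
ΣM about B: M_B − (5.4·1.1)·2.05 − 45·2.7 = 0 → M_B = 133.7 kN·m.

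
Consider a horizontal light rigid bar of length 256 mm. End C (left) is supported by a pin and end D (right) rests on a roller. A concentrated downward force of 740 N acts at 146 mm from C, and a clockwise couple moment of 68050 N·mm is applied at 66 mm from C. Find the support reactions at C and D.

Moments about C: D_y·256 − 740·146 − 68050 = 0 → D_y = 176090/256 = 687.852 ≈ 687.9 N.
ΣF_y = 0: C_y + 687.852 − 740 = 0 → C_y = 52.15 N.
ΣF_x = 0: no horizontal applied forces, so C_x = 0.

C_x = 0, C_y = 52.15 N, D_y = 687.9 N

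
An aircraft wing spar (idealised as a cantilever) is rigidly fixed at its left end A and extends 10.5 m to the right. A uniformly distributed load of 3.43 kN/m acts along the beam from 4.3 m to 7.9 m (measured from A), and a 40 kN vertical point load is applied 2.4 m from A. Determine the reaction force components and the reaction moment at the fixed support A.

A_x = 0, A_y = 52.35 kN, M_A = 171.3 kN·m

Resultant of the distributed load: 3.43 × 3.6 = 12.348 kN at 6.1 m from A.
ΣF_x = 0: A_x = 0.
ΣF_y = 0: A_y − 3.43·3.6 − 40 = 0 → A_y = 52.35 kN.
ΣM about A: M_A − (3.43·3.6)·6.1 − 40·2.4 = 0 → M_A = 171.3 kN·m.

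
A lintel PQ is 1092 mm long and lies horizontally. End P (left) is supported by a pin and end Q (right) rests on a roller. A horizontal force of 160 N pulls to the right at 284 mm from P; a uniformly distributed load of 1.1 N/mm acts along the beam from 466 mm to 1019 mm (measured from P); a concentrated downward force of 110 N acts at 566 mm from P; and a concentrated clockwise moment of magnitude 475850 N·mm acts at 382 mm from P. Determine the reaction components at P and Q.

P_x = -160.0 N, P_y = -188.1 N, Q_y = 906.4 N

Resultant of the distributed load: 1.1 × 553 = 608.3 N at 742.5 mm from P.
Moments about P: Q_y·1092 − (1.1·553)·742.5 − 110·566 − 475850 = 0 → Q_y = 989772.75/1092 = 906.385 ≈ 906.4 N.
ΣF_y = 0: P_y + 906.385 − 1.1·553 − 110 = 0 → P_y = -188.1 N.
ΣF_x = 0: P_x + 160 = 0 → P_x = -160.0 N.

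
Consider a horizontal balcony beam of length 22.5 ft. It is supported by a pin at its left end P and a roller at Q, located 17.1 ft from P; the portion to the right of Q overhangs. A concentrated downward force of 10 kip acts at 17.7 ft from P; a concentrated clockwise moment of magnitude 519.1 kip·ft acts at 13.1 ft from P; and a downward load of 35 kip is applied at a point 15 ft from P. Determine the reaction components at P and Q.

P_x = 0, P_y = -26.41 kip, Q_y = 71.41 kip

Taking moments about P: Q_y·17.1 − 10·17.7 − 519.1 − 35·15 = 0 → Q_y = 1221.1/17.1 = 71.4094 ≈ 71.41 kip.
ΣF_y = 0: P_y + 71.4094 − 10 − 35 = 0 → P_y = -26.41 kip.
ΣF_x = 0: no horizontal applied forces, so P_x = 0.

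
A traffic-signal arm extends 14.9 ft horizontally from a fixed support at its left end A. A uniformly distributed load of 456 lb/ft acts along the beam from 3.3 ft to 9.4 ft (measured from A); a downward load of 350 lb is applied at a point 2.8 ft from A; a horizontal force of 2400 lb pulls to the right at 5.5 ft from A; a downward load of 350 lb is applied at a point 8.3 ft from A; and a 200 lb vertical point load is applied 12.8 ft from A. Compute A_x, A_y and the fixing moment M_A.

A_x = -2400 lb, A_y = 3682 lb, M_A = 24110 lb·ft

Resultant of the distributed load: 456 × 6.1 = 2781.6 lb at 6.35 ft from A.
ΣF_x = 0: A_x + 2400 = 0 → A_x = -2400 lb.
ΣF_y = 0: A_y − 456·6.1 − 350 − 350 − 200 = 0 → A_y = 3682 lb.
ΣM about A: M_A − (456·6.1)·6.35 − 350·2.8 − 350·8.3 − 200·12.8 = 0 → M_A = 24110 lb·ft.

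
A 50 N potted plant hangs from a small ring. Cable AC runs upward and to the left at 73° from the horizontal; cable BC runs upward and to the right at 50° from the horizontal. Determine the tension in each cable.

T_AC = 38.32 N, T_BC = 17.43 N

ΣF_x = 0: −T_AC·cos73° + T_BC·cos50° = 0 → T_BC = 0.45485·T_AC.
ΣF_y = 0: T_AC·sin73° + T_BC·sin50° = 50.
Substitute: T_AC·(0.956305 + 0.45485·0.766044) = 50 → T_AC = 38.3218 ≈ 38.32 N.
Then T_BC = 0.45485 × 38.3218 = 17.43 N.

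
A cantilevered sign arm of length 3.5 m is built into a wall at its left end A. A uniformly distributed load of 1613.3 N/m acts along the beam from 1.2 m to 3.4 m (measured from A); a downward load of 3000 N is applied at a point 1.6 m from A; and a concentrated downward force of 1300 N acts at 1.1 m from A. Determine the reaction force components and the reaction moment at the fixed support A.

A_x = 0, A_y = 7849 N, M_A = 14390 N·m

Resultant of the distributed load: 1613.3 × 2.2 = 3549.26 N at 2.3 m from A.
ΣF_x = 0: A_x = 0.
ΣF_y = 0: A_y − 1613.3·2.2 − 3000 − 1300 = 0 → A_y = 7849 N.
ΣM about A: M_A − (1613.3·2.2)·2.3 − 3000·1.6 − 1300·1.1 = 0 → M_A = 14390 N·m.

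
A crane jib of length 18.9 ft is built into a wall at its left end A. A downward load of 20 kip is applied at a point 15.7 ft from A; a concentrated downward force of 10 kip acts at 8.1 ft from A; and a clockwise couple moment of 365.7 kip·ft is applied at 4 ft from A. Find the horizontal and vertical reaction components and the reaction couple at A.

ΣF_x = 0: A_x = 0.
ΣF_y = 0: A_y − 20 − 10 = 0 → A_y = 30.00 kip.
ΣM about A: M_A − 20·15.7 − 10·8.1 − 365.7 = 0 → M_A = 760.7 kip·ft.

A_x = 0, A_y = 30.00 kip, M_A = 760.7 kip·ft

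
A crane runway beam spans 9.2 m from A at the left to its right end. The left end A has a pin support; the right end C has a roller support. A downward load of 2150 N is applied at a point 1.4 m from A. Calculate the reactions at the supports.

Moments about A: C_y·9.2 − 2150·1.4 = 0 → C_y = 3010/9.2 = 327.174 ≈ 327.2 N.
ΣF_y = 0: A_y + 327.174 − 2150 = 0 → A_y = 1823 N.
ΣF_x = 0: no horizontal applied forces, so A_x = 0.

A_x = 0, A_y = 1823 N, C_y = 327.2 N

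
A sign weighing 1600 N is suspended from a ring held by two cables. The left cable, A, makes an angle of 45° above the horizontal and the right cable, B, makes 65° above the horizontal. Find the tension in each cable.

ΣF_x = 0: −T_A·cos45° + T_B·cos65° = 0 → T_B = 1.67316·T_A.
ΣF_y = 0: T_A·sin45° + T_B·sin65° = 1600.
Substitute: T_A·(0.707107 + 1.67316·0.906308) = 1600 → T_A = 719.585 ≈ 719.6 N.
Then T_B = 1.67316 × 719.585 = 1204 N.

T_A = 719.6 N, T_B = 1204 N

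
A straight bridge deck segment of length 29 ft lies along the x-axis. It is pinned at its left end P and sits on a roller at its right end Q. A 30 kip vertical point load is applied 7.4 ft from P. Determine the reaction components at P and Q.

P_x = 0, P_y = 22.34 kip, Q_y = 7.655 kip

Moments about P: Q_y·29 − 30·7.4 = 0 → Q_y = 222/29 = 7.65517 ≈ 7.655 kip.
ΣF_y = 0: P_y + 7.65517 − 30 = 0 → P_y = 22.34 kip.
ΣF_x = 0: no horizontal applied forces, so P_x = 0.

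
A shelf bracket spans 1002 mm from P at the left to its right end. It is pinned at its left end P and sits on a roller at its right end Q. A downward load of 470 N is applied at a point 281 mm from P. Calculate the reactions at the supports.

Taking moments about P: Q_y·1002 − 470·281 = 0 → Q_y = 132070/1002 = 131.806 ≈ 131.8 N.
ΣF_y = 0: P_y + 131.806 − 470 = 0 → P_y = 338.2 N.
ΣF_x = 0: no horizontal applied forces, so P_x = 0.

P_x = 0, P_y = 338.2 N, Q_y = 131.8 N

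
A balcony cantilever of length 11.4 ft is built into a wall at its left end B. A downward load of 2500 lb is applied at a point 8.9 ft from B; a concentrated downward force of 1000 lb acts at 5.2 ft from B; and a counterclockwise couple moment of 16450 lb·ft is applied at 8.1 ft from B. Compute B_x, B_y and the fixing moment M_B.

B_x = 0, B_y = 3500 lb, M_B = 11000 lb·ft

ΣF_x = 0: B_x = 0.
ΣF_y = 0: B_y − 2500 − 1000 = 0 → B_y = 3500 lb.
ΣM about B: M_B − 2500·8.9 − 1000·5.2 + 16450 = 0 → M_B = 11000 lb·ft.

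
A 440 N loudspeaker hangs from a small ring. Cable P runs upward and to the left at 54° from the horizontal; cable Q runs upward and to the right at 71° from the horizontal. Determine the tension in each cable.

T_P = 174.9 N, T_Q = 315.7 N

ΣF_x = 0: −T_P·cos54° + T_Q·cos71° = 0 → T_Q = 1.80541·T_P.
ΣF_y = 0: T_P·sin54° + T_Q·sin71° = 440.
Substitute: T_P·(0.809017 + 1.80541·0.945519) = 440 → T_P = 174.876 ≈ 174.9 N.
Then T_Q = 1.80541 × 174.876 = 315.7 N.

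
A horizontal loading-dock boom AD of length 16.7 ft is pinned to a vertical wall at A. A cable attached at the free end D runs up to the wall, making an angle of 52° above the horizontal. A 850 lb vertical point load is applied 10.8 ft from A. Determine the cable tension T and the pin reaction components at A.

ΣM about A: T·sin52°·16.7 − 850·10.8 = 0 → T = 9180/(16.7·0.788011) = 697.58 ≈ 697.6 lb.
ΣF_x = 0: A_x − T·cos52° = 0 → A_x = 697.58 × 0.615661 = 429.5 lb.
ΣF_y = 0: A_y + T·sin52° − 850 = 0 → A_y = 850 − 697.58 × 0.788011 = 300.3 lb.

T = 697.6 lb, A_x = 429.5 lb, A_y = 300.3 lb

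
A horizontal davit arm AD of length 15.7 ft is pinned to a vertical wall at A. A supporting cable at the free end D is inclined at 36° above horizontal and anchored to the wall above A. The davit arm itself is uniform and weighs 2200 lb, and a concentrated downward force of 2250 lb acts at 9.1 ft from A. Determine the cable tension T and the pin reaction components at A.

T = 4090 lb, A_x = 3309 lb, A_y = 2046 lb

ΣM about A: T·sin36°·15.7 − 2200·7.85 − 2250·9.1 = 0 → T = 37745/(15.7·0.587785) = 4090.17 ≈ 4090 lb.
ΣF_x = 0: A_x − T·cos36° = 0 → A_x = 4090.17 × 0.809017 = 3309 lb.
ΣF_y = 0: A_y + T·sin36° − 2200 − 2250 = 0 → A_y = 4450 − 4090.17 × 0.587785 = 2046 lb.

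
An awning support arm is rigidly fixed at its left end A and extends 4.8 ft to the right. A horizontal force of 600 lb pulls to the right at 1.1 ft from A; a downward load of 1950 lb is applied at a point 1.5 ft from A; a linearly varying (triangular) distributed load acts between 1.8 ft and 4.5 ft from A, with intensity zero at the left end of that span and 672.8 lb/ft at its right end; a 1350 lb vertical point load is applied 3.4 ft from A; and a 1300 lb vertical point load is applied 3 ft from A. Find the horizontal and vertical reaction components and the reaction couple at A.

A_x = -600.0 lb, A_y = 5508 lb, M_A = 14680 lb·ft

Resultant of the triangular load: ½ × 672.8 × 2.7 = 908.28 lb, acting at 3.6 ft from A (one-third of the span from the peak).
ΣF_x = 0: A_x + 600 = 0 → A_x = -600.0 lb.
ΣF_y = 0: A_y − 1950 − ½·672.8·2.7 − 1350 − 1300 = 0 → A_y = 5508 lb.
ΣM about A: M_A − 1950·1.5 − (½·672.8·2.7)·3.6 − 1350·3.4 − 1300·3 = 0 → M_A = 14680 lb·ft.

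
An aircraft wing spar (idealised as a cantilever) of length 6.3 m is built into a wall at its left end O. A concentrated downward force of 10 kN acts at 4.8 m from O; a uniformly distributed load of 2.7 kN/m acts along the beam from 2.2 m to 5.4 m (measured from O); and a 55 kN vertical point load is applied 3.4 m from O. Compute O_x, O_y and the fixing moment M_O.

Resultant of the distributed load: 2.7 × 3.2 = 8.64 kN at 3.8 m from O.
ΣF_x = 0: O_x = 0.
ΣF_y = 0: O_y − 10 − 2.7·3.2 − 55 = 0 → O_y = 73.64 kN.
ΣM about O: M_O − 10·4.8 − (2.7·3.2)·3.8 − 55·3.4 = 0 → M_O = 267.8 kN·m.

O_x = 0, O_y = 73.64 kN, M_O = 267.8 kN·m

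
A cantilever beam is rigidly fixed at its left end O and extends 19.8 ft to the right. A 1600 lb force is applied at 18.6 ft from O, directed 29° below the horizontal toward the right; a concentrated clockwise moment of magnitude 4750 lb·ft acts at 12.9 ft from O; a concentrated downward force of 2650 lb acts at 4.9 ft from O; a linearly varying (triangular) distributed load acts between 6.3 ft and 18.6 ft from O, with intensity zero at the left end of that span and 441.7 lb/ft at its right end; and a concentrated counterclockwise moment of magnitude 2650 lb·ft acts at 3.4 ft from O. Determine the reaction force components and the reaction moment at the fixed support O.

Resultant of the triangular load: ½ × 441.7 × 12.3 = 2716.455 lb, acting at 14.5 ft from O (one-third of the span from the peak).
ΣF_x = 0: O_x + 1600·cos29° = 0 → O_x = -1399 lb.
ΣF_y = 0: O_y − 1600·sin29° − 2650 − ½·441.7·12.3 = 0 → O_y = 6142 lb.
ΣM about O: M_O − 1600·sin29°·18.6 − 4750 − 2650·4.9 − (½·441.7·12.3)·14.5 + 2650 = 0 → M_O = 68900 lb·ft.

O_x = -1399 lb, O_y = 6142 lb, M_O = 68900 lb·ft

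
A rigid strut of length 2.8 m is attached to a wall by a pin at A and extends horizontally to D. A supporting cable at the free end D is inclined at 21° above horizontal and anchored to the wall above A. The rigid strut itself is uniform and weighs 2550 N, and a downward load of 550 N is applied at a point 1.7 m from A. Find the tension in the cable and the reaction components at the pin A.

ΣM about A: T·sin21°·2.8 − 2550·1.4 − 550·1.7 = 0 → T = 4505/(2.8·0.358368) = 4489.6 ≈ 4490 N.
ΣF_x = 0: A_x − T·cos21° = 0 → A_x = 4489.6 × 0.93358 = 4191 N.
ΣF_y = 0: A_y + T·sin21° − 2550 − 550 = 0 → A_y = 3100 − 4489.6 × 0.358368 = 1491 N.

T = 4490 N, A_x = 4191 N, A_y = 1491 N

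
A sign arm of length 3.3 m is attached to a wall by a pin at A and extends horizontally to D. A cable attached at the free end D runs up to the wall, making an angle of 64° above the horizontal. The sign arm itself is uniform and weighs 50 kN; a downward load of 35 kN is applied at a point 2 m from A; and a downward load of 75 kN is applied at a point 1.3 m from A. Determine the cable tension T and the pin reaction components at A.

ΣM about A: T·sin64°·3.3 − 50·1.65 − 35·2 − 75·1.3 = 0 → T = 250/(3.3·0.898794) = 84.288 ≈ 84.29 kN.
ΣF_x = 0: A_x − T·cos64° = 0 → A_x = 84.288 × 0.438371 = 36.95 kN.
ΣF_y = 0: A_y + T·sin64° − 50 − 35 − 75 = 0 → A_y = 160 − 84.288 × 0.898794 = 84.24 kN.

T = 84.29 kN, A_x = 36.95 kN, A_y = 84.24 kN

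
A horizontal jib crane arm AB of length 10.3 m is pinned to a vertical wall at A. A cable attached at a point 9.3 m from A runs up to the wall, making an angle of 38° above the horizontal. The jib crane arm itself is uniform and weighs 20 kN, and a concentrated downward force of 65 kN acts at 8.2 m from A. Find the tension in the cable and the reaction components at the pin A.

ΣM about A: T·sin38°·9.3 − 20·5.15 − 65·8.2 = 0 → T = 636/(9.3·0.615661) = 111.079 ≈ 111.1 kN.
ΣF_x = 0: A_x − T·cos38° = 0 → A_x = 111.079 × 0.788011 = 87.53 kN.
ΣF_y = 0: A_y + T·sin38° − 20 − 65 = 0 → A_y = 85 − 111.079 × 0.615661 = 16.61 kN.

T = 111.1 kN, A_x = 87.53 kN, A_y = 16.61 kN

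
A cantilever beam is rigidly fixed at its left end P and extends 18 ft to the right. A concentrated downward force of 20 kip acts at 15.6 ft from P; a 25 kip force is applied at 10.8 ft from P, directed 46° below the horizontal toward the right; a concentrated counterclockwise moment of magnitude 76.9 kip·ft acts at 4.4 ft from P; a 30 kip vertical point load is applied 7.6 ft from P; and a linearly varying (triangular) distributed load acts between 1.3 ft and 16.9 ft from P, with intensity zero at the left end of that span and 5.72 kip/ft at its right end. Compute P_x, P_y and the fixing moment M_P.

Resultant of the triangular load: ½ × 5.72 × 15.6 = 44.616 kip, acting at 11.7 ft from P (one-third of the span from the peak).
ΣF_x = 0: P_x + 25·cos46° = 0 → P_x = -17.37 kip.
ΣF_y = 0: P_y − 20 − 25·sin46° − 30 − ½·5.72·15.6 = 0 → P_y = 112.6 kip.
ΣM about P: M_P − 20·15.6 − 25·sin46°·10.8 + 76.9 − 30·7.6 − (½·5.72·15.6)·11.7 = 0 → M_P = 1179 kip·ft.

P_x = -17.37 kip, P_y = 112.6 kip, M_P = 1179 kip·ft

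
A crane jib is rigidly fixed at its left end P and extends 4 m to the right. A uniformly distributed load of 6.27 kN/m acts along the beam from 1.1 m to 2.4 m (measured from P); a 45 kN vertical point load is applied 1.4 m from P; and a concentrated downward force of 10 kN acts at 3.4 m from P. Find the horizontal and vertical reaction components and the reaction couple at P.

Resultant of the distributed load: 6.27 × 1.3 = 8.151 kN at 1.75 m from P.
ΣF_x = 0: P_x = 0.
ΣF_y = 0: P_y − 6.27·1.3 − 45 − 10 = 0 → P_y = 63.15 kN.
ΣM about P: M_P − (6.27·1.3)·1.75 − 45·1.4 − 10·3.4 = 0 → M_P = 111.3 kN·m.

P_x = 0, P_y = 63.15 kN, M_P = 111.3 kN·m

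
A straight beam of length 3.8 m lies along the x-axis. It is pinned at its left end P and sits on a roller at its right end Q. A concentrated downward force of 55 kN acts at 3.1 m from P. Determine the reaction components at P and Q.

Taking moments about P: Q_y·3.8 − 55·3.1 = 0 → Q_y = 170.5/3.8 = 44.8684 ≈ 44.87 kN.
ΣF_y = 0: P_y + 44.8684 − 55 = 0 → P_y = 10.13 kN.
ΣF_x = 0: no horizontal applied forces, so P_x = 0.

P_x = 0, P_y = 10.13 kN, Q_y = 44.87 kN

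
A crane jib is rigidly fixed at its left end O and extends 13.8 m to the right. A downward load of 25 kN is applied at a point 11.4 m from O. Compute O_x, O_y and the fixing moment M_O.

ΣF_x = 0: O_x = 0.
ΣF_y = 0: O_y − 25 = 0 → O_y = 25.00 kN.
ΣM about O: M_O − 25·11.4 = 0 → M_O = 285.0 kN·m.

O_x = 0, O_y = 25.00 kN, M_O = 285.0 kN·m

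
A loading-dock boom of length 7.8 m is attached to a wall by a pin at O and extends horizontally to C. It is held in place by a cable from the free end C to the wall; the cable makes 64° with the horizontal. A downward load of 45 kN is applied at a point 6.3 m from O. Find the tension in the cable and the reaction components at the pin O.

T = 40.44 kN, O_x = 17.73 kN, O_y = 8.654 kN

ΣM about O: T·sin64°·7.8 − 45·6.3 = 0 → T = 283.5/(7.8·0.898794) = 40.4388 ≈ 40.44 kN.
ΣF_x = 0: O_x − T·cos64° = 0 → O_x = 40.4388 × 0.438371 = 17.73 kN.
ΣF_y = 0: O_y + T·sin64° − 45 = 0 → O_y = 45 − 40.4388 × 0.898794 = 8.654 kN.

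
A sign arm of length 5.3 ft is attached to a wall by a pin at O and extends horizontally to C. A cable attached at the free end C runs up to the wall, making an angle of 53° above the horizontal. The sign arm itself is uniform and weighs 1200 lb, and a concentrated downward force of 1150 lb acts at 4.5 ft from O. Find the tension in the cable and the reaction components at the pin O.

ΣM about O: T·sin53°·5.3 − 1200·2.65 − 1150·4.5 = 0 → T = 8355/(5.3·0.798636) = 1973.88 ≈ 1974 lb.
ΣF_x = 0: O_x − T·cos53° = 0 → O_x = 1973.88 × 0.601815 = 1188 lb.
ΣF_y = 0: O_y + T·sin53° − 1200 − 1150 = 0 → O_y = 2350 − 1973.88 × 0.798636 = 773.6 lb.

T = 1974 lb, O_x = 1188 lb, O_y = 773.6 lb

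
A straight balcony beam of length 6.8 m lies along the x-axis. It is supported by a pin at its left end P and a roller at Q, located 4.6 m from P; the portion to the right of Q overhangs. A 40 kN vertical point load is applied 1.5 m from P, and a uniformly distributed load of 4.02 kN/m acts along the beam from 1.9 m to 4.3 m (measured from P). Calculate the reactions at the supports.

P_x = 0, P_y = 30.10 kN, Q_y = 19.55 kN

Resultant of the distributed load: 4.02 × 2.4 = 9.648 kN at 3.1 m from P.
Taking moments about P: Q_y·4.6 − 40·1.5 − (4.02·2.4)·3.1 = 0 → Q_y = 89.9088/4.6 = 19.5454 ≈ 19.55 kN.
ΣF_y = 0: P_y + 19.5454 − 40 − 4.02·2.4 = 0 → P_y = 30.10 kN.
ΣF_x = 0: no horizontal applied forces, so P_x = 0.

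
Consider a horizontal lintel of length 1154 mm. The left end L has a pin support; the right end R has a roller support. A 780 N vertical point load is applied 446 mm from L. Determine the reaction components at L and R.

Taking moments about L: R_y·1154 − 780·446 = 0 → R_y = 347880/1154 = 301.456 ≈ 301.5 N.
ΣF_y = 0: L_y + 301.456 − 780 = 0 → L_y = 478.5 N.
ΣF_x = 0: no horizontal applied forces, so L_x = 0.

L_x = 0, L_y = 478.5 N, R_y = 301.5 N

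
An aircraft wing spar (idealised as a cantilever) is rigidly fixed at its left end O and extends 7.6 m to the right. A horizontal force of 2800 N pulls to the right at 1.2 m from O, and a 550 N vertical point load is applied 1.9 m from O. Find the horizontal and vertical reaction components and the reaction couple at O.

O_x = -2800 N, O_y = 550.0 N, M_O = 1045 N·m

ΣF_x = 0: O_x + 2800 = 0 → O_x = -2800 N.
ΣF_y = 0: O_y − 550 = 0 → O_y = 550.0 N.
ΣM about O: M_O − 550·1.9 = 0 → M_O = 1045 N·m.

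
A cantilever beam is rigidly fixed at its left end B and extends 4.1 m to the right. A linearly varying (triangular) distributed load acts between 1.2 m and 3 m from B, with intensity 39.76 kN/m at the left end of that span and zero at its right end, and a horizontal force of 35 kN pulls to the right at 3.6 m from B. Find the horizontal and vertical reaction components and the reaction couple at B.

Resultant of the triangular load: ½ × 39.76 × 1.8 = 35.784 kN, acting at 1.8 m from B (one-third of the span from the peak).
ΣF_x = 0: B_x + 35 = 0 → B_x = -35.00 kN.
ΣF_y = 0: B_y − ½·39.76·1.8 = 0 → B_y = 35.78 kN.
ΣM about B: M_B − (½·39.76·1.8)·1.8 = 0 → M_B = 64.41 kN·m.

B_x = -35.00 kN, B_y = 35.78 kN, M_B = 64.41 kN·m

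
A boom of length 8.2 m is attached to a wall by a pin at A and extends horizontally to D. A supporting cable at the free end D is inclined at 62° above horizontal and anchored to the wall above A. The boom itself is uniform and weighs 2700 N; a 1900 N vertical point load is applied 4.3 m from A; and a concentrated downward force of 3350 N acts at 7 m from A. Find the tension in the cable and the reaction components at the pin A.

T = 5896 N, A_x = 2768 N, A_y = 2744 N

ΣM about A: T·sin62°·8.2 − 2700·4.1 − 1900·4.3 − 3350·7 = 0 → T = 42690/(8.2·0.882948) = 5896.27 ≈ 5896 N.
ΣF_x = 0: A_x − T·cos62° = 0 → A_x = 5896.27 × 0.469472 = 2768 N.
ΣF_y = 0: A_y + T·sin62° − 2700 − 1900 − 3350 = 0 → A_y = 7950 − 5896.27 × 0.882948 = 2744 N.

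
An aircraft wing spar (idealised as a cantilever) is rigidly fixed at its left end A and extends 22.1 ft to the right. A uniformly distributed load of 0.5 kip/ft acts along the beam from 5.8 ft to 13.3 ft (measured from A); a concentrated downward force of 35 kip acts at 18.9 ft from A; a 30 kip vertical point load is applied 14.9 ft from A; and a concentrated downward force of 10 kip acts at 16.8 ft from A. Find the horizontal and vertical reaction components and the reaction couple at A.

A_x = 0, A_y = 78.75 kip, M_A = 1312 kip·ft

Resultant of the distributed load: 0.5 × 7.5 = 3.75 kip at 9.55 ft from A.
ΣF_x = 0: A_x = 0.
ΣF_y = 0: A_y − 0.5·7.5 − 35 − 30 − 10 = 0 → A_y = 78.75 kip.
ΣM about A: M_A − (0.5·7.5)·9.55 − 35·18.9 − 30·14.9 − 10·16.8 = 0 → M_A = 1312 kip·ft.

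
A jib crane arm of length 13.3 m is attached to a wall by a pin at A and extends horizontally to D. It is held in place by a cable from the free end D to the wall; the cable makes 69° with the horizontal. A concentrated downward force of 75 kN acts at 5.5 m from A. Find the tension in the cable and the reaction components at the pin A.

T = 33.22 kN, A_x = 11.91 kN, A_y = 43.98 kN

ΣM about A: T·sin69°·13.3 − 75·5.5 = 0 → T = 412.5/(13.3·0.93358) = 33.2216 ≈ 33.22 kN.
ΣF_x = 0: A_x − T·cos69° = 0 → A_x = 33.2216 × 0.358368 = 11.91 kN.
ΣF_y = 0: A_y + T·sin69° − 75 = 0 → A_y = 75 − 33.2216 × 0.93358 = 43.98 kN.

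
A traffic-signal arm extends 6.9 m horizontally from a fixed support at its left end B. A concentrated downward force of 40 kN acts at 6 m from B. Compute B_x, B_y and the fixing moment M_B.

B_x = 0, B_y = 40.00 kN, M_B = 240.0 kN·m

ΣF_x = 0: B_x = 0.
ΣF_y = 0: B_y − 40 = 0 → B_y = 40.00 kN.
ΣM about B: M_B − 40·6 = 0 → M_B = 240.0 kN·m.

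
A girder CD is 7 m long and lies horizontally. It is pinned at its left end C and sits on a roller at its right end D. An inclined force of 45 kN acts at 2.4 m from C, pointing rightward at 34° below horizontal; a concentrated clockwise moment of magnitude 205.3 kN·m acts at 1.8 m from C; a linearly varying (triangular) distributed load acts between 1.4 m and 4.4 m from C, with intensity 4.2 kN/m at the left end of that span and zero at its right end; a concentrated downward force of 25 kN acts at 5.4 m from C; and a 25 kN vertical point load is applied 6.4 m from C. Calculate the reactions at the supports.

C_x = -37.31 kN, C_y = -0.7953 kN, D_y = 82.26 kN

Resultant of the triangular load: ½ × 4.2 × 3 = 6.3 kN, acting at 2.4 m from C (one-third of the span from the peak).
ΣM about C: D_y·7 − 45·sin34°·2.4 − 205.3 − (½·4.2·3)·2.4 − 25·5.4 − 25·6.4 = 0 → D_y = 575.813/7 = 82.259 ≈ 82.26 kN.
ΣF_y = 0: C_y + 82.259 − 45·sin34° − ½·4.2·3 − 25 − 25 = 0 → C_y = -0.7953 kN.
ΣF_x = 0: C_x + 45·cos34° = 0 → C_x = -37.31 kN.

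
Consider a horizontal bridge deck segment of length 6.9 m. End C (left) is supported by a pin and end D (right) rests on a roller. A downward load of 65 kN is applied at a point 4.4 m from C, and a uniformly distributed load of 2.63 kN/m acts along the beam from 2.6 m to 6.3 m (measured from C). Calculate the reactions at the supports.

C_x = 0, C_y = 27.01 kN, D_y = 47.73 kN

Resultant of the distributed load: 2.63 × 3.7 = 9.731 kN at 4.45 m from C.
ΣM about C: D_y·6.9 − 65·4.4 − (2.63·3.7)·4.45 = 0 → D_y = 329.30295/6.9 = 47.7251 ≈ 47.73 kN.
ΣF_y = 0: C_y + 47.7251 − 65 − 2.63·3.7 = 0 → C_y = 27.01 kN.
ΣF_x = 0: no horizontal applied forces, so C_x = 0.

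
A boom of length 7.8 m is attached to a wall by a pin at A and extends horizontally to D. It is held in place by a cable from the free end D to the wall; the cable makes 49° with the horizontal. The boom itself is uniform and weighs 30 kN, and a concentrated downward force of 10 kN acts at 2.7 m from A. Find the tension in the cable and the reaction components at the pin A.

ΣM about A: T·sin49°·7.8 − 30·3.9 − 10·2.7 = 0 → T = 144/(7.8·0.75471) = 24.4618 ≈ 24.46 kN.
ΣF_x = 0: A_x − T·cos49° = 0 → A_x = 24.4618 × 0.656059 = 16.05 kN.
ΣF_y = 0: A_y + T·sin49° − 30 − 10 = 0 → A_y = 40 − 24.4618 × 0.75471 = 21.54 kN.

T = 24.46 kN, A_x = 16.05 kN, A_y = 21.54 kN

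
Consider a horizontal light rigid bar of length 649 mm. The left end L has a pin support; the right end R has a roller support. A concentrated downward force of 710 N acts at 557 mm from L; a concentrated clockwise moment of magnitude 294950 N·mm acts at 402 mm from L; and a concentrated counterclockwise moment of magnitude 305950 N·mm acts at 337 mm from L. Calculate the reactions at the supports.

Moments about L: R_y·649 − 710·557 − 294950 + 305950 = 0 → R_y = 384470/649 = 592.404 ≈ 592.4 N.
ΣF_y = 0: L_y + 592.404 − 710 = 0 → L_y = 117.6 N.
ΣF_x = 0: no horizontal applied forces, so L_x = 0.

L_x = 0, L_y = 117.6 N, R_y = 592.4 N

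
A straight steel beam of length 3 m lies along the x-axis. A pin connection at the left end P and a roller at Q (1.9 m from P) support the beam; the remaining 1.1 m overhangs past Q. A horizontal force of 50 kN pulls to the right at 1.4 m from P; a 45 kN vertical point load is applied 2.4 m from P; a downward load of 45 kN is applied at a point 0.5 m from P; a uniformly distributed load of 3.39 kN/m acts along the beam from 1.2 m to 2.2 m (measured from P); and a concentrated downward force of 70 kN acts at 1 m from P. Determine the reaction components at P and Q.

Resultant of the distributed load: 3.39 × 1 = 3.39 kN at 1.7 m from P.
Moments about P: Q_y·1.9 − 45·2.4 − 45·0.5 − (3.39·1)·1.7 − 70·1 = 0 → Q_y = 206.263/1.9 = 108.559 ≈ 108.6 kN.
ΣF_y = 0: P_y + 108.559 − 45 − 45 − 3.39·1 − 70 = 0 → P_y = 54.83 kN.
ΣF_x = 0: P_x + 50 = 0 → P_x = -50.00 kN.

P_x = -50.00 kN, P_y = 54.83 kN, Q_y = 108.6 kN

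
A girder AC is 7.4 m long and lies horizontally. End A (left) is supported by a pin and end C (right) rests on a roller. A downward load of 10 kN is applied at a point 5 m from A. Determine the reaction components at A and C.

Moments about A: C_y·7.4 − 10·5 = 0 → C_y = 50/7.4 = 6.75676 ≈ 6.757 kN.
ΣF_y = 0: A_y + 6.75676 − 10 = 0 → A_y = 3.243 kN.
ΣF_x = 0: no horizontal applied forces, so A_x = 0.

A_x = 0, A_y = 3.243 kN, C_y = 6.757 kN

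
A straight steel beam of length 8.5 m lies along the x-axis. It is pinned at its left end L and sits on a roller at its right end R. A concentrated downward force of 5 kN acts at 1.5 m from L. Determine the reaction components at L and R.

L_x = 0, L_y = 4.118 kN, R_y = 0.8824 kN

Moments about L: R_y·8.5 − 5·1.5 = 0 → R_y = 7.5/8.5 = 0.882353 ≈ 0.8824 kN.
ΣF_y = 0: L_y + 0.882353 − 5 = 0 → L_y = 4.118 kN.
ΣF_x = 0: no horizontal applied forces, so L_x = 0.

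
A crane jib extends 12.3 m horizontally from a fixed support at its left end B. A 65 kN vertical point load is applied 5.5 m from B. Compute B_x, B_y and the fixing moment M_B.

B_x = 0, B_y = 65.00 kN, M_B = 357.5 kN·m

ΣF_x = 0: B_x = 0.
ΣF_y = 0: B_y − 65 = 0 → B_y = 65.00 kN.
ΣM about B: M_B − 65·5.5 = 0 → M_B = 357.5 kN·m.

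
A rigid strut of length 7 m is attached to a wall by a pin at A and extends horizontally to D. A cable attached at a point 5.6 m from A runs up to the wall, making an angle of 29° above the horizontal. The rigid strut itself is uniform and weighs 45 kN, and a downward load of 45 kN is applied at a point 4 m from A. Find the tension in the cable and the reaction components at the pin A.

T = 124.3 kN, A_x = 108.7 kN, A_y = 29.73 kN

ΣM about A: T·sin29°·5.6 − 45·3.5 − 45·4 = 0 → T = 337.5/(5.6·0.48481) = 124.312 ≈ 124.3 kN.
ΣF_x = 0: A_x − T·cos29° = 0 → A_x = 124.312 × 0.87462 = 108.7 kN.
ΣF_y = 0: A_y + T·sin29° − 45 − 45 = 0 → A_y = 90 − 124.312 × 0.48481 = 29.73 kN.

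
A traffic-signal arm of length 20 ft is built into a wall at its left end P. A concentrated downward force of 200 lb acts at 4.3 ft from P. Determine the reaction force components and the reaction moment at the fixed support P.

ΣF_x = 0: P_x = 0.
ΣF_y = 0: P_y − 200 = 0 → P_y = 200.0 lb.
ΣM about P: M_P − 200·4.3 = 0 → M_P = 860.0 lb·ft.

P_x = 0, P_y = 200.0 lb, M_P = 860.0 lb·ft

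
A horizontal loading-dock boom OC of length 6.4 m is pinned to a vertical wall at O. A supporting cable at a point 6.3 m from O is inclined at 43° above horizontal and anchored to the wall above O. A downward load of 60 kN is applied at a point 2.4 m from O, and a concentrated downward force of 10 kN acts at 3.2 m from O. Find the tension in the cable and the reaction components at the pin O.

ΣM about O: T·sin43°·6.3 − 60·2.4 − 10·3.2 = 0 → T = 176/(6.3·0.681998) = 40.9627 ≈ 40.96 kN.
ΣF_x = 0: O_x − T·cos43° = 0 → O_x = 40.9627 × 0.731354 = 29.96 kN.
ΣF_y = 0: O_y + T·sin43° − 60 − 10 = 0 → O_y = 70 − 40.9627 × 0.681998 = 42.06 kN.

T = 40.96 kN, O_x = 29.96 kN, O_y = 42.06 kN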